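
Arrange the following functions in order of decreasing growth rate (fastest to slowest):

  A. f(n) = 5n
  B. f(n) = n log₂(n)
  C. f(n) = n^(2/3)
B > A > C

Comparing growth rates:
B = n log₂(n) is O(n log n)
A = 5n is O(n)
C = n^(2/3) is O(n^(2/3))

Therefore, the order from fastest to slowest is: B > A > C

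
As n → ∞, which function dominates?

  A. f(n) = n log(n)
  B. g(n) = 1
A

f(n) = n log(n) is O(n log n), while g(n) = 1 is O(1).
Since O(n log n) grows faster than O(1), f(n) dominates.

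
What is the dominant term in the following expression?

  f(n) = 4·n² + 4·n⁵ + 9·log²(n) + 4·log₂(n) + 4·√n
4·n⁵

Looking at each term:
  - 4·n² is O(n²)
  - 4·n⁵ is O(n⁵)
  - 9·log²(n) is O(log² n)
  - 4·log₂(n) is O(log n)
  - 4·√n is O(√n)

The term 4·n⁵ (O(n⁵)) grows fastest and dominates all others.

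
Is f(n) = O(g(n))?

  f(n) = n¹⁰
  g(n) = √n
False

f(n) = n¹⁰ is O(n¹⁰), and g(n) = √n is O(√n).
Since O(n¹⁰) grows faster than O(√n), f(n) = O(g(n)) is false.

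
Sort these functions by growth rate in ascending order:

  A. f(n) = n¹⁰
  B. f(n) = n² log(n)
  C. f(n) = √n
C < B < A

Comparing growth rates:
C = √n is O(√n)
B = n² log(n) is O(n² log n)
A = n¹⁰ is O(n¹⁰)

Therefore, the order from slowest to fastest is: C < B < A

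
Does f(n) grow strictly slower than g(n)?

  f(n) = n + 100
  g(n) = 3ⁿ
True

f(n) = n + 100 is O(n), and g(n) = 3ⁿ is O(3ⁿ).
Since O(n) grows strictly slower than O(3ⁿ), f(n) = o(g(n)) is true.
This means lim(n→∞) f(n)/g(n) = 0.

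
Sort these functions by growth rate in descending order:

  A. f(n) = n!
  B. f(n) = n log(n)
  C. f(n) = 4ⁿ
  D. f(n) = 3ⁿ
A > C > D > B

Comparing growth rates:
A = n! is O(n!)
C = 4ⁿ is O(4ⁿ)
D = 3ⁿ is O(3ⁿ)
B = n log(n) is O(n log n)

Therefore, the order from fastest to slowest is: A > C > D > B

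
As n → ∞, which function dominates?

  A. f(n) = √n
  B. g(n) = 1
A

f(n) = √n is O(√n), while g(n) = 1 is O(1).
Since O(√n) grows faster than O(1), f(n) dominates.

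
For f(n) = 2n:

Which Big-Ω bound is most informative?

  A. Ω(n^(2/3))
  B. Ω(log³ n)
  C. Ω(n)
C

f(n) = 2n is Ω(n).
All listed options are valid Big-Ω bounds (lower bounds),
but Ω(n) is the tightest (largest valid bound).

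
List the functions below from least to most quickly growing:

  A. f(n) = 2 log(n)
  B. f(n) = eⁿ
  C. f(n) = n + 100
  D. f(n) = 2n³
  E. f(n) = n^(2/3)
A < E < C < D < B

Comparing growth rates:
A = 2 log(n) is O(log n)
E = n^(2/3) is O(n^(2/3))
C = n + 100 is O(n)
D = 2n³ is O(n³)
B = eⁿ is O(eⁿ)

Therefore, the order from slowest to fastest is: A < E < C < D < B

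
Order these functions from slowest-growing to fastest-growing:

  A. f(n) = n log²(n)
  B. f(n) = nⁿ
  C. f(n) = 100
C < A < B

Comparing growth rates:
C = 100 is O(1)
A = n log²(n) is O(n log² n)
B = nⁿ is O(nⁿ)

Therefore, the order from slowest to fastest is: C < A < B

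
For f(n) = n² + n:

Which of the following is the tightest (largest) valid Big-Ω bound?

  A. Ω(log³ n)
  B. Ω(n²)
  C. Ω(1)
B

f(n) = n² + n is Ω(n²).
All listed options are valid Big-Ω bounds (lower bounds),
but Ω(n²) is the tightest (largest valid bound).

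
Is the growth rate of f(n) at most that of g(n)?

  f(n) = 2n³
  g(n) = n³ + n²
True

f(n) = 2n³ and g(n) = n³ + n² are both O(n³).
Big-O permits equal growth rates (f ≤ c·g for some c), so f(n) = O(g(n)) is true.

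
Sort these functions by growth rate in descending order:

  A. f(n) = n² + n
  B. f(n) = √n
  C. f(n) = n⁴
C > A > B

Comparing growth rates:
C = n⁴ is O(n⁴)
A = n² + n is O(n²)
B = √n is O(√n)

Therefore, the order from fastest to slowest is: C > A > B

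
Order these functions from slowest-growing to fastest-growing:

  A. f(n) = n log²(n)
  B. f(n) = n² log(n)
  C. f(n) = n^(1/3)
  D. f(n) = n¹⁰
C < A < B < D

Comparing growth rates:
C = n^(1/3) is O(n^(1/3))
A = n log²(n) is O(n log² n)
B = n² log(n) is O(n² log n)
D = n¹⁰ is O(n¹⁰)

Therefore, the order from slowest to fastest is: C < A < B < D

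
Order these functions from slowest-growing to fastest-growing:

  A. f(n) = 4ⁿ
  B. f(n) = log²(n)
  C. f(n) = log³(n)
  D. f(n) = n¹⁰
B < C < D < A

Comparing growth rates:
B = log²(n) is O(log² n)
C = log³(n) is O(log³ n)
D = n¹⁰ is O(n¹⁰)
A = 4ⁿ is O(4ⁿ)

Therefore, the order from slowest to fastest is: B < C < D < A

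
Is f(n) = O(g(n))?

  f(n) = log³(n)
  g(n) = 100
False

f(n) = log³(n) is O(log³ n), and g(n) = 100 is O(1).
Since O(log³ n) grows faster than O(1), f(n) = O(g(n)) is false.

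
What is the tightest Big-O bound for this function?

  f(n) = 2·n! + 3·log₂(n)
O(n!)

The dominant term in 2·n! + 3·log₂(n) is 2·n!, which is Θ(n!).
Lower-order terms (3·log₂(n)) are asymptotically negligible.
Constants are absorbed, so the tightest bound is O(n!).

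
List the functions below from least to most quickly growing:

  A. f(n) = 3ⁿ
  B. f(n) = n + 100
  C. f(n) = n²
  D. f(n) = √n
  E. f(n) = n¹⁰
D < B < C < E < A

Comparing growth rates:
D = √n is O(√n)
B = n + 100 is O(n)
C = n² is O(n²)
E = n¹⁰ is O(n¹⁰)
A = 3ⁿ is O(3ⁿ)

Therefore, the order from slowest to fastest is: D < B < C < E < A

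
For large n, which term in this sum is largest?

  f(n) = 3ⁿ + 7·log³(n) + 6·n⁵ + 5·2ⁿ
3ⁿ

Looking at each term:
  - 3ⁿ is O(3ⁿ)
  - 7·log³(n) is O(log³ n)
  - 6·n⁵ is O(n⁵)
  - 5·2ⁿ is O(2ⁿ)

The term 3ⁿ (O(3ⁿ)) grows fastest and dominates all others.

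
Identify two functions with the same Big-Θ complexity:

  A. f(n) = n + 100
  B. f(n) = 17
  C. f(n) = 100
B and C

Examining each function:
  A. n + 100 is O(n)
  B. 17 is O(1)
  C. 100 is O(1)

Functions B and C both have the same complexity class.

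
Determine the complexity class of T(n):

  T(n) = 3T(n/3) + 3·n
Θ(n log n)

Master Theorem: a = 3, b = 3, f(n) = 3·n.
Compute the critical exponent d = log₃(3) = 1.
Compare f(n) = Θ(n) against n^d:
  k = 1 = d, so f(n) = Θ(n^d) — Case 2.
  Work is balanced across levels: T(n) = Θ(n^d log n) = Θ(n log n).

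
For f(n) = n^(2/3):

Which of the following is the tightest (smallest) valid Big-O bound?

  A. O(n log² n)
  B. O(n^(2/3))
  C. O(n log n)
B

f(n) = n^(2/3) is O(n^(2/3)).
All listed options are valid Big-O bounds (upper bounds),
but O(n^(2/3)) is the tightest (smallest valid bound).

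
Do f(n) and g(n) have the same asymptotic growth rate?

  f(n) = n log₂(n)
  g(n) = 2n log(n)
True

f(n) = n log₂(n) and g(n) = 2n log(n) are both O(n log n).
Since they have the same asymptotic growth rate, f(n) = Θ(g(n)) is true.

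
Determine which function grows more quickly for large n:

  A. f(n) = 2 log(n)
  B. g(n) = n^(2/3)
B

f(n) = 2 log(n) is O(log n), while g(n) = n^(2/3) is O(n^(2/3)).
Since O(n^(2/3)) grows faster than O(log n), g(n) dominates.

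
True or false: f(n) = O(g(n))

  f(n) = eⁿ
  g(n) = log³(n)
False

f(n) = eⁿ is O(eⁿ), and g(n) = log³(n) is O(log³ n).
Since O(eⁿ) grows faster than O(log³ n), f(n) = O(g(n)) is false.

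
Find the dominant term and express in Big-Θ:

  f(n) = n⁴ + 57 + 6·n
Θ(n⁴)

Order the terms by growth rate: 57 ≺ 6·n ≺ n⁴.
The fastest-growing term n⁴ dominates as n → ∞; dropping its constant factor gives Θ(n⁴).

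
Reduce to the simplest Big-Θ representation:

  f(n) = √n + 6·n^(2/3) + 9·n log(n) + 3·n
Θ(n log n)

Order the terms by growth rate: √n ≺ 6·n^(2/3) ≺ 3·n ≺ 9·n log(n).
The fastest-growing term 9·n log(n) dominates as n → ∞; dropping its constant factor gives Θ(n log n).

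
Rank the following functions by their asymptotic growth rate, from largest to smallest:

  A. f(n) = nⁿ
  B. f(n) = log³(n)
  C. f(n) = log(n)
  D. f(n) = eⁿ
A > D > B > C

Comparing growth rates:
A = nⁿ is O(nⁿ)
D = eⁿ is O(eⁿ)
B = log³(n) is O(log³ n)
C = log(n) is O(log n)

Therefore, the order from fastest to slowest is: A > D > B > C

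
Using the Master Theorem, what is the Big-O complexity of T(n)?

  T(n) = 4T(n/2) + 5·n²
Θ(n² log n)

Master Theorem: a = 4, b = 2, f(n) = 5·n².
Compute the critical exponent d = log₂(4) = 2.
Compare f(n) = Θ(n²) against n^d:
  k = 2 = d, so f(n) = Θ(n^d) — Case 2.
  Work is balanced across levels: T(n) = Θ(n^d log n) = Θ(n² log n).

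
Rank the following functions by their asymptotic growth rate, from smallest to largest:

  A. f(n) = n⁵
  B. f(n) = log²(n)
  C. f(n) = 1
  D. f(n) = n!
C < B < A < D

Comparing growth rates:
C = 1 is O(1)
B = log²(n) is O(log² n)
A = n⁵ is O(n⁵)
D = n! is O(n!)

Therefore, the order from slowest to fastest is: C < B < A < D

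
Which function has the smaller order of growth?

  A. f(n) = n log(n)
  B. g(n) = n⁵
A

f(n) = n log(n) is O(n log n), while g(n) = n⁵ is O(n⁵).
Since O(n log n) grows slower than O(n⁵), f(n) is dominated.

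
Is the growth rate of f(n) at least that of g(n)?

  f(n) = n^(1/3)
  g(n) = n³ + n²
False

f(n) = n^(1/3) is O(n^(1/3)), and g(n) = n³ + n² is O(n³).
Since O(n^(1/3)) grows slower than O(n³), f(n) = Ω(g(n)) is false.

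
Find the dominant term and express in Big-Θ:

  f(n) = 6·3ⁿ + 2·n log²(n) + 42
Θ(3ⁿ)

Order the terms by growth rate: 42 ≺ 2·n log²(n) ≺ 6·3ⁿ.
The fastest-growing term 6·3ⁿ dominates as n → ∞; dropping its constant factor gives Θ(3ⁿ).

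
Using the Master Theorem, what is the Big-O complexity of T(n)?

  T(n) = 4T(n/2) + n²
Θ(n² log n)

Master Theorem: a = 4, b = 2, f(n) = n².
Compute the critical exponent d = log₂(4) = 2.
Compare f(n) = Θ(n²) against n^d:
  k = 2 = d, so f(n) = Θ(n^d) — Case 2.
  Work is balanced across levels: T(n) = Θ(n^d log n) = Θ(n² log n).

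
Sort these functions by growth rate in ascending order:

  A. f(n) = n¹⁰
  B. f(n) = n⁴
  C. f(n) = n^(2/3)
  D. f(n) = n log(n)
C < D < B < A

Comparing growth rates:
C = n^(2/3) is O(n^(2/3))
D = n log(n) is O(n log n)
B = n⁴ is O(n⁴)
A = n¹⁰ is O(n¹⁰)

Therefore, the order from slowest to fastest is: C < D < B < A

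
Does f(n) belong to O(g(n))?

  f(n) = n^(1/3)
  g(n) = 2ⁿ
True

f(n) = n^(1/3) is O(n^(1/3)), and g(n) = 2ⁿ is O(2ⁿ).
Since O(n^(1/3)) ⊆ O(2ⁿ) (f grows no faster than g), f(n) = O(g(n)) is true.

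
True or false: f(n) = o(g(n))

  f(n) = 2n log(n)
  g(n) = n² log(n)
True

f(n) = 2n log(n) is O(n log n), and g(n) = n² log(n) is O(n² log n).
Since O(n log n) grows strictly slower than O(n² log n), f(n) = o(g(n)) is true.
This means lim(n→∞) f(n)/g(n) = 0.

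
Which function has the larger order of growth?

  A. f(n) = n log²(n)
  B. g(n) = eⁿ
B

f(n) = n log²(n) is O(n log² n), while g(n) = eⁿ is O(eⁿ).
Since O(eⁿ) grows faster than O(n log² n), g(n) dominates.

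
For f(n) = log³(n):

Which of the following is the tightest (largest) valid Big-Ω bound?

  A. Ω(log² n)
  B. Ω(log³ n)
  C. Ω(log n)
B

f(n) = log³(n) is Ω(log³ n).
All listed options are valid Big-Ω bounds (lower bounds),
but Ω(log³ n) is the tightest (largest valid bound).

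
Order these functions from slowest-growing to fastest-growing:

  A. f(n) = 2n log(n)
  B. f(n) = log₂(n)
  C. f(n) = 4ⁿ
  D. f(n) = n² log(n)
B < A < D < C

Comparing growth rates:
B = log₂(n) is O(log n)
A = 2n log(n) is O(n log n)
D = n² log(n) is O(n² log n)
C = 4ⁿ is O(4ⁿ)

Therefore, the order from slowest to fastest is: B < A < D < C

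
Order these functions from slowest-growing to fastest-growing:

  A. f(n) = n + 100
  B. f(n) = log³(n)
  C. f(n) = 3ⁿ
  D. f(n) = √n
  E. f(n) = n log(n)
B < D < A < E < C

Comparing growth rates:
B = log³(n) is O(log³ n)
D = √n is O(√n)
A = n + 100 is O(n)
E = n log(n) is O(n log n)
C = 3ⁿ is O(3ⁿ)

Therefore, the order from slowest to fastest is: B < D < A < E < C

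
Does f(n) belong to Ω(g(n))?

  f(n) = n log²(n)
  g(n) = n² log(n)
False

f(n) = n log²(n) is O(n log² n), and g(n) = n² log(n) is O(n² log n).
Since O(n log² n) grows slower than O(n² log n), f(n) = Ω(g(n)) is false.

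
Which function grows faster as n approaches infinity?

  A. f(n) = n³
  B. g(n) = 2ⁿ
B

f(n) = n³ is O(n³), while g(n) = 2ⁿ is O(2ⁿ).
Since O(2ⁿ) grows faster than O(n³), g(n) dominates.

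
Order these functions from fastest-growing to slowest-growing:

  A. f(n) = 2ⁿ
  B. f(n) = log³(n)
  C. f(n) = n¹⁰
A > C > B

Comparing growth rates:
A = 2ⁿ is O(2ⁿ)
C = n¹⁰ is O(n¹⁰)
B = log³(n) is O(log³ n)

Therefore, the order from fastest to slowest is: A > C > B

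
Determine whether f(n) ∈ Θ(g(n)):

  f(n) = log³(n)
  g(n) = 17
False

f(n) = log³(n) is O(log³ n), and g(n) = 17 is O(1).
Since they have different growth rates, f(n) = Θ(g(n)) is false.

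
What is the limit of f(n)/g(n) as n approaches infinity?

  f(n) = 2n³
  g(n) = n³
2

Since 2n³ and n³ have the same growth rate (O(n³)),
the ratio converges to a constant: 2.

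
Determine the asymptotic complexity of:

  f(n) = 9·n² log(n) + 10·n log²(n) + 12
O(n² log n)

The dominant term in 9·n² log(n) + 10·n log²(n) + 12 is 9·n² log(n), which is Θ(n² log n).
Lower-order terms (10·n log²(n), 12) are asymptotically negligible.
Constants are absorbed, so the tightest bound is O(n² log n).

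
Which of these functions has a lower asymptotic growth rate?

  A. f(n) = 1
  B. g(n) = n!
A

f(n) = 1 is O(1), while g(n) = n! is O(n!).
Since O(1) grows slower than O(n!), f(n) is dominated.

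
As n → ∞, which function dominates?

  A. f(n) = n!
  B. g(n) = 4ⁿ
A

f(n) = n! is O(n!), while g(n) = 4ⁿ is O(4ⁿ).
Since O(n!) grows faster than O(4ⁿ), f(n) dominates.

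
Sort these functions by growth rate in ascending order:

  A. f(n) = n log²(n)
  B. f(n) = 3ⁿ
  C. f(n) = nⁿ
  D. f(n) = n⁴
A < D < B < C

Comparing growth rates:
A = n log²(n) is O(n log² n)
D = n⁴ is O(n⁴)
B = 3ⁿ is O(3ⁿ)
C = nⁿ is O(nⁿ)

Therefore, the order from slowest to fastest is: A < D < B < C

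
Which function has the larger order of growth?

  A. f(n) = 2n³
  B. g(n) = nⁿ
B

f(n) = 2n³ is O(n³), while g(n) = nⁿ is O(nⁿ).
Since O(nⁿ) grows faster than O(n³), g(n) dominates.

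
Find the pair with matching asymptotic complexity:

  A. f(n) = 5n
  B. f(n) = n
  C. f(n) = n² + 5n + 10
A and B

Examining each function:
  A. 5n is O(n)
  B. n is O(n)
  C. n² + 5n + 10 is O(n²)

Functions A and B both have the same complexity class.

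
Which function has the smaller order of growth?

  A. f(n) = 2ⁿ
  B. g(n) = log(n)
B

f(n) = 2ⁿ is O(2ⁿ), while g(n) = log(n) is O(log n).
Since O(log n) grows slower than O(2ⁿ), g(n) is dominated.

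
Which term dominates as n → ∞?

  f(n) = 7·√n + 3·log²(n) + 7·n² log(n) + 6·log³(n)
7·n² log(n)

Looking at each term:
  - 7·√n is O(√n)
  - 3·log²(n) is O(log² n)
  - 7·n² log(n) is O(n² log n)
  - 6·log³(n) is O(log³ n)

The term 7·n² log(n) (O(n² log n)) grows fastest and dominates all others.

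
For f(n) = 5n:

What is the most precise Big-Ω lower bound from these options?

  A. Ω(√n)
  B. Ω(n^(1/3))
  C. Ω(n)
C

f(n) = 5n is Ω(n).
All listed options are valid Big-Ω bounds (lower bounds),
but Ω(n) is the tightest (largest valid bound).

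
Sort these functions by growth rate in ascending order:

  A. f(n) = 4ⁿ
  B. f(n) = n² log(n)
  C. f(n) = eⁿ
B < C < A

Comparing growth rates:
B = n² log(n) is O(n² log n)
C = eⁿ is O(eⁿ)
A = 4ⁿ is O(4ⁿ)

Therefore, the order from slowest to fastest is: B < C < A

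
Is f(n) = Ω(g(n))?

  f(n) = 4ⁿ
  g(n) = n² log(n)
True

f(n) = 4ⁿ is O(4ⁿ), and g(n) = n² log(n) is O(n² log n).
Since O(4ⁿ) grows at least as fast as O(n² log n), f(n) = Ω(g(n)) is true.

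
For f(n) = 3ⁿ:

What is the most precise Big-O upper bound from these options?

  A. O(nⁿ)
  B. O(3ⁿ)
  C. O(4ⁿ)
B

f(n) = 3ⁿ is O(3ⁿ).
All listed options are valid Big-O bounds (upper bounds),
but O(3ⁿ) is the tightest (smallest valid bound).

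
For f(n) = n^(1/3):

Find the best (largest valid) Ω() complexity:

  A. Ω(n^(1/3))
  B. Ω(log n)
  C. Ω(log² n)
A

f(n) = n^(1/3) is Ω(n^(1/3)).
All listed options are valid Big-Ω bounds (lower bounds),
but Ω(n^(1/3)) is the tightest (largest valid bound).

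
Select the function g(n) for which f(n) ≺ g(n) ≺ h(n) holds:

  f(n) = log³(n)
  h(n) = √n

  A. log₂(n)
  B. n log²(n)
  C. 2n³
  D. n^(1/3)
D

We need g(n) with log³(n) = o(g(n)) and g(n) = o(√n), i.e. O(log³ n) ≺ g ≺ O(√n).
Check each option:
  A. log₂(n) — O(log n) does not grow strictly faster than f(n)
  B. n log²(n) — O(n log² n) does not grow strictly slower than h(n)
  C. 2n³ — O(n³) does not grow strictly slower than h(n)
  D. n^(1/3) — O(n^(1/3)) is strictly between O(log³ n) and O(√n) ✓

Only option D (n^(1/3)) lies strictly between.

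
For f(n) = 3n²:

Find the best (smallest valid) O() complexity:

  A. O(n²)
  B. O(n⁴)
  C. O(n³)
A

f(n) = 3n² is O(n²).
All listed options are valid Big-O bounds (upper bounds),
but O(n²) is the tightest (smallest valid bound).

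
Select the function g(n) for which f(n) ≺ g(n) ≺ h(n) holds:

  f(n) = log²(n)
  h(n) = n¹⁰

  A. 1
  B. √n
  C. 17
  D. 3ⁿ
B

We need g(n) with log²(n) = o(g(n)) and g(n) = o(n¹⁰), i.e. O(log² n) ≺ g ≺ O(n¹⁰).
Check each option:
  A. 1 — O(1) does not grow strictly faster than f(n)
  B. √n — O(√n) is strictly between O(log² n) and O(n¹⁰) ✓
  C. 17 — O(1) does not grow strictly faster than f(n)
  D. 3ⁿ — O(3ⁿ) does not grow strictly slower than h(n)

Only option B (√n) lies strictly between.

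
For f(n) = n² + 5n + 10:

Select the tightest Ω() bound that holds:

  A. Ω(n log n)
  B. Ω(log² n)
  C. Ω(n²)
C

f(n) = n² + 5n + 10 is Ω(n²).
All listed options are valid Big-Ω bounds (lower bounds),
but Ω(n²) is the tightest (largest valid bound).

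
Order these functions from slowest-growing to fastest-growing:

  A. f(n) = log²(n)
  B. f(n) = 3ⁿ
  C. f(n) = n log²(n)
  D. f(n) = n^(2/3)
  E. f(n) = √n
A < E < D < C < B

Comparing growth rates:
A = log²(n) is O(log² n)
E = √n is O(√n)
D = n^(2/3) is O(n^(2/3))
C = n log²(n) is O(n log² n)
B = 3ⁿ is O(3ⁿ)

Therefore, the order from slowest to fastest is: A < E < D < C < B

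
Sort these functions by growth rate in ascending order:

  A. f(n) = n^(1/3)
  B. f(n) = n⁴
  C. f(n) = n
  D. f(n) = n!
A < C < B < D

Comparing growth rates:
A = n^(1/3) is O(n^(1/3))
C = n is O(n)
B = n⁴ is O(n⁴)
D = n! is O(n!)

Therefore, the order from slowest to fastest is: A < C < B < D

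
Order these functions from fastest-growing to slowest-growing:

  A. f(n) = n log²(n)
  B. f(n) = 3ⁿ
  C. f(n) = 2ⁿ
B > C > A

Comparing growth rates:
B = 3ⁿ is O(3ⁿ)
C = 2ⁿ is O(2ⁿ)
A = n log²(n) is O(n log² n)

Therefore, the order from fastest to slowest is: B > C > A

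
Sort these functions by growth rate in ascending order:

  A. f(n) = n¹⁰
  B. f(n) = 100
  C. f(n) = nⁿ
B < A < C

Comparing growth rates:
B = 100 is O(1)
A = n¹⁰ is O(n¹⁰)
C = nⁿ is O(nⁿ)

Therefore, the order from slowest to fastest is: B < A < C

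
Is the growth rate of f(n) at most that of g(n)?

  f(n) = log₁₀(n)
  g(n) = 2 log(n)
True

f(n) = log₁₀(n) and g(n) = 2 log(n) are both O(log n).
Big-O permits equal growth rates (f ≤ c·g for some c), so f(n) = O(g(n)) is true.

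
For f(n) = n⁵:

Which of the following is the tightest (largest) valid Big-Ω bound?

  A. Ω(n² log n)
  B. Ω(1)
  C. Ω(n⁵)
C

f(n) = n⁵ is Ω(n⁵).
All listed options are valid Big-Ω bounds (lower bounds),
but Ω(n⁵) is the tightest (largest valid bound).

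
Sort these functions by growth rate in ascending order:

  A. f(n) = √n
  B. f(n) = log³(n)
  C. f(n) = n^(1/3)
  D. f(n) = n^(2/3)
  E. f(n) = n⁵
B < C < A < D < E

Comparing growth rates:
B = log³(n) is O(log³ n)
C = n^(1/3) is O(n^(1/3))
A = √n is O(√n)
D = n^(2/3) is O(n^(2/3))
E = n⁵ is O(n⁵)

Therefore, the order from slowest to fastest is: B < C < A < D < E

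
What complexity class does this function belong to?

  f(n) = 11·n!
O(n!)

The dominant term in 11·n! is 11·n!, which is Θ(n!).
Constants are absorbed, so the tightest bound is O(n!).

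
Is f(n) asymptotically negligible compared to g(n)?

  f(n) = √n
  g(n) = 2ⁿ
True

f(n) = √n is O(√n), and g(n) = 2ⁿ is O(2ⁿ).
Since O(√n) grows strictly slower than O(2ⁿ), f(n) = o(g(n)) is true.
This means lim(n→∞) f(n)/g(n) = 0.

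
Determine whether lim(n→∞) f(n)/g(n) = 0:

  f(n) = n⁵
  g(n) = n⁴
False

f(n) = n⁵ is O(n⁵), and g(n) = n⁴ is O(n⁴).
Since O(n⁵) grows faster than or equal to O(n⁴), f(n) = o(g(n)) is false.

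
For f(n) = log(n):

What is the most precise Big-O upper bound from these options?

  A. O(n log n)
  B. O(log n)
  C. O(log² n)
B

f(n) = log(n) is O(log n).
All listed options are valid Big-O bounds (upper bounds),
but O(log n) is the tightest (smallest valid bound).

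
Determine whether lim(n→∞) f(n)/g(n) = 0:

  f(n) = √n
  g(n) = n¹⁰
True

f(n) = √n is O(√n), and g(n) = n¹⁰ is O(n¹⁰).
Since O(√n) grows strictly slower than O(n¹⁰), f(n) = o(g(n)) is true.
This means lim(n→∞) f(n)/g(n) = 0.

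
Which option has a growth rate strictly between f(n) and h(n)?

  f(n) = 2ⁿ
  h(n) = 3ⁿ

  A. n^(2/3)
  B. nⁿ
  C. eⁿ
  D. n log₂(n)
C

We need g(n) with 2ⁿ = o(g(n)) and g(n) = o(3ⁿ), i.e. O(2ⁿ) ≺ g ≺ O(3ⁿ).
Check each option:
  A. n^(2/3) — O(n^(2/3)) does not grow strictly faster than f(n)
  B. nⁿ — O(nⁿ) does not grow strictly slower than h(n)
  C. eⁿ — O(eⁿ) is strictly between O(2ⁿ) and O(3ⁿ) ✓
  D. n log₂(n) — O(n log n) does not grow strictly faster than f(n)

Only option C (eⁿ) lies strictly between.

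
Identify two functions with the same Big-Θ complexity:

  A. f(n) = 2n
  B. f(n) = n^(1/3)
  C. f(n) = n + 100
A and C

Examining each function:
  A. 2n is O(n)
  B. n^(1/3) is O(n^(1/3))
  C. n + 100 is O(n)

Functions A and C both have the same complexity class.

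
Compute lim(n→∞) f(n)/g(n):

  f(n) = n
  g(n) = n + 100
1

Since n and n + 100 have the same growth rate (O(n)),
the ratio converges to a constant: 1.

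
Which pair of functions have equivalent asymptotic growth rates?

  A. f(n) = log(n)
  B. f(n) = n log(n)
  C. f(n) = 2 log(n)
A and C

Examining each function:
  A. log(n) is O(log n)
  B. n log(n) is O(n log n)
  C. 2 log(n) is O(log n)

Functions A and C both have the same complexity class.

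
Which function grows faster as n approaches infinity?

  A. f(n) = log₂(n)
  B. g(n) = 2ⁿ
B

f(n) = log₂(n) is O(log n), while g(n) = 2ⁿ is O(2ⁿ).
Since O(2ⁿ) grows faster than O(log n), g(n) dominates.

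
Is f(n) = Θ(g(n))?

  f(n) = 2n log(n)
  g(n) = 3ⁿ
False

f(n) = 2n log(n) is O(n log n), and g(n) = 3ⁿ is O(3ⁿ).
Since they have different growth rates, f(n) = Θ(g(n)) is false.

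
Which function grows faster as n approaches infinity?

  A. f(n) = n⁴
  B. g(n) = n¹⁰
B

f(n) = n⁴ is O(n⁴), while g(n) = n¹⁰ is O(n¹⁰).
Since O(n¹⁰) grows faster than O(n⁴), g(n) dominates.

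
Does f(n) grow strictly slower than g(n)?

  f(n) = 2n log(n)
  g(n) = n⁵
True

f(n) = 2n log(n) is O(n log n), and g(n) = n⁵ is O(n⁵).
Since O(n log n) grows strictly slower than O(n⁵), f(n) = o(g(n)) is true.
This means lim(n→∞) f(n)/g(n) = 0.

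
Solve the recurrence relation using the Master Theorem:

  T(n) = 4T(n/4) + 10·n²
Θ(n²)

Master Theorem: a = 4, b = 4, f(n) = 10·n².
Compute the critical exponent d = log₄(4) = 1.
Compare f(n) = Θ(n²) against n^d:
  k = 2 > d = 1, so f(n) = Ω(n^(d+ε)) — Case 3.
  Regularity: a·(n/b)^2/n^2 = a/b^2 = 4/16 < 1 ✓.
  The top-level work dominates: T(n) = Θ(f(n)) = Θ(n²).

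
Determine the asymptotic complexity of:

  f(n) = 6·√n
O(√n)

The dominant term in 6·√n is 6·√n, which is Θ(√n).
Constants are absorbed, so the tightest bound is O(√n).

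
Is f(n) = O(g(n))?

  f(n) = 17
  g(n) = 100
True

f(n) = 17 and g(n) = 100 are both O(1).
Big-O permits equal growth rates (f ≤ c·g for some c), so f(n) = O(g(n)) is true.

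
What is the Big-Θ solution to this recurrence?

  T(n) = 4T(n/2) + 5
Θ(n²)

Master Theorem: a = 4, b = 2, f(n) = 5.
Compute the critical exponent d = log₂(4) = 2.
Compare f(n) = Θ(1) against n^d:
  k = 0 < d = 2, so f(n) = O(n^(d-ε)) — Case 1.
  The recursion cost dominates: T(n) = Θ(n^d) = Θ(n²).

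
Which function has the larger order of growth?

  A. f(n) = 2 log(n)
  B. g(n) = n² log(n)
B

f(n) = 2 log(n) is O(log n), while g(n) = n² log(n) is O(n² log n).
Since O(n² log n) grows faster than O(log n), g(n) dominates.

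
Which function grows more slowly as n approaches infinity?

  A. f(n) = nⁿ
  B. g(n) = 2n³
B

f(n) = nⁿ is O(nⁿ), while g(n) = 2n³ is O(n³).
Since O(n³) grows slower than O(nⁿ), g(n) is dominated.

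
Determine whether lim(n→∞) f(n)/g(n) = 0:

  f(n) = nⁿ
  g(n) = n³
False

f(n) = nⁿ is O(nⁿ), and g(n) = n³ is O(n³).
Since O(nⁿ) grows faster than or equal to O(n³), f(n) = o(g(n)) is false.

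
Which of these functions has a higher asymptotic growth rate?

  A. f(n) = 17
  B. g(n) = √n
B

f(n) = 17 is O(1), while g(n) = √n is O(√n).
Since O(√n) grows faster than O(1), g(n) dominates.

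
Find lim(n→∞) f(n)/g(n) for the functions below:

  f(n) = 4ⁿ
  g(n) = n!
0

Since 4ⁿ (O(4ⁿ)) grows slower than n! (O(n!)),
the ratio f(n)/g(n) → 0 as n → ∞.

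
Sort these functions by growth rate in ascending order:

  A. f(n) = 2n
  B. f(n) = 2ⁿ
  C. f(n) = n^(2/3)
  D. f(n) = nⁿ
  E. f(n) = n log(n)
C < A < E < B < D

Comparing growth rates:
C = n^(2/3) is O(n^(2/3))
A = 2n is O(n)
E = n log(n) is O(n log n)
B = 2ⁿ is O(2ⁿ)
D = nⁿ is O(nⁿ)

Therefore, the order from slowest to fastest is: C < A < E < B < D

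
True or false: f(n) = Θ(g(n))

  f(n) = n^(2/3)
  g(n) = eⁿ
False

f(n) = n^(2/3) is O(n^(2/3)), and g(n) = eⁿ is O(eⁿ).
Since they have different growth rates, f(n) = Θ(g(n)) is false.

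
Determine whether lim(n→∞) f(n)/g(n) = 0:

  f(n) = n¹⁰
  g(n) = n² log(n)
False

f(n) = n¹⁰ is O(n¹⁰), and g(n) = n² log(n) is O(n² log n).
Since O(n¹⁰) grows faster than or equal to O(n² log n), f(n) = o(g(n)) is false.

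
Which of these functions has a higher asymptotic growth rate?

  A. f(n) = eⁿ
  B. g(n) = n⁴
A

f(n) = eⁿ is O(eⁿ), while g(n) = n⁴ is O(n⁴).
Since O(eⁿ) grows faster than O(n⁴), f(n) dominates.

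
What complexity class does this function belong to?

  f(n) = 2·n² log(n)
O(n² log n)

The dominant term in 2·n² log(n) is 2·n² log(n), which is Θ(n² log n).
Constants are absorbed, so the tightest bound is O(n² log n).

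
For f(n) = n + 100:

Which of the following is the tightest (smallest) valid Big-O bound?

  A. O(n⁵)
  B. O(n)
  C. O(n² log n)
B

f(n) = n + 100 is O(n).
All listed options are valid Big-O bounds (upper bounds),
but O(n) is the tightest (smallest valid bound).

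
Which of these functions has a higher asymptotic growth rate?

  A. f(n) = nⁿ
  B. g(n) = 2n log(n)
A

f(n) = nⁿ is O(nⁿ), while g(n) = 2n log(n) is O(n log n).
Since O(nⁿ) grows faster than O(n log n), f(n) dominates.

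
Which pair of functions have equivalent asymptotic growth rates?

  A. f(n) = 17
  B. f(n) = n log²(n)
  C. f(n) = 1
A and C

Examining each function:
  A. 17 is O(1)
  B. n log²(n) is O(n log² n)
  C. 1 is O(1)

Functions A and C both have the same complexity class.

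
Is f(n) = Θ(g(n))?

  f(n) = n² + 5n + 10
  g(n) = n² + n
True

f(n) = n² + 5n + 10 and g(n) = n² + n are both O(n²).
Since they have the same asymptotic growth rate, f(n) = Θ(g(n)) is true.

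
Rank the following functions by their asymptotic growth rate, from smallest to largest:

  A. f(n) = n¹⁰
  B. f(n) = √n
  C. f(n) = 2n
B < C < A

Comparing growth rates:
B = √n is O(√n)
C = 2n is O(n)
A = n¹⁰ is O(n¹⁰)

Therefore, the order from slowest to fastest is: B < C < A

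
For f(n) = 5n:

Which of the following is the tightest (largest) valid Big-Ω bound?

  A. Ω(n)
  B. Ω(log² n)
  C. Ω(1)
A

f(n) = 5n is Ω(n).
All listed options are valid Big-Ω bounds (lower bounds),
but Ω(n) is the tightest (largest valid bound).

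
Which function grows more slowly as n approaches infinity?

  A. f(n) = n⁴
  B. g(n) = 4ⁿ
A

f(n) = n⁴ is O(n⁴), while g(n) = 4ⁿ is O(4ⁿ).
Since O(n⁴) grows slower than O(4ⁿ), f(n) is dominated.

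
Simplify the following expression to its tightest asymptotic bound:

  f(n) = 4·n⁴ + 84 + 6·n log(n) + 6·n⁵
Θ(n⁵)

Order the terms by growth rate: 84 ≺ 6·n log(n) ≺ 4·n⁴ ≺ 6·n⁵.
The fastest-growing term 6·n⁵ dominates as n → ∞; dropping its constant factor gives Θ(n⁵).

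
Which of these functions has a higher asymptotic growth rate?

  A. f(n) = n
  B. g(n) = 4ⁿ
B

f(n) = n is O(n), while g(n) = 4ⁿ is O(4ⁿ).
Since O(4ⁿ) grows faster than O(n), g(n) dominates.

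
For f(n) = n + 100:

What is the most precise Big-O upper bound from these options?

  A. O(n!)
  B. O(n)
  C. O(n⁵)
B

f(n) = n + 100 is O(n).
All listed options are valid Big-O bounds (upper bounds),
but O(n) is the tightest (smallest valid bound).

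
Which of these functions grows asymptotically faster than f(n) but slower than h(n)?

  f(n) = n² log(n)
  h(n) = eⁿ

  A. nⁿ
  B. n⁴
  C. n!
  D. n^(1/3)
B

We need g(n) with n² log(n) = o(g(n)) and g(n) = o(eⁿ), i.e. O(n² log n) ≺ g ≺ O(eⁿ).
Check each option:
  A. nⁿ — O(nⁿ) does not grow strictly slower than h(n)
  B. n⁴ — O(n⁴) is strictly between O(n² log n) and O(eⁿ) ✓
  C. n! — O(n!) does not grow strictly slower than h(n)
  D. n^(1/3) — O(n^(1/3)) does not grow strictly faster than f(n)

Only option B (n⁴) lies strictly between.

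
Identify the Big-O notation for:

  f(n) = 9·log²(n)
O(log² n)

The dominant term in 9·log²(n) is 9·log²(n), which is Θ(log² n).
Constants are absorbed, so the tightest bound is O(log² n).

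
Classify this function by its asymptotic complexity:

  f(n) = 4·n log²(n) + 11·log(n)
O(n log² n)

The dominant term in 4·n log²(n) + 11·log(n) is 4·n log²(n), which is Θ(n log² n).
Lower-order terms (11·log(n)) are asymptotically negligible.
Constants are absorbed, so the tightest bound is O(n log² n).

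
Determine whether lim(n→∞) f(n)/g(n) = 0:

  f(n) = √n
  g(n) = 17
False

f(n) = √n is O(√n), and g(n) = 17 is O(1).
Since O(√n) grows faster than or equal to O(1), f(n) = o(g(n)) is false.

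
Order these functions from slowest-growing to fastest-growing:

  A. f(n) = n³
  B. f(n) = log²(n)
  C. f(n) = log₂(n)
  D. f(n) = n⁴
C < B < A < D

Comparing growth rates:
C = log₂(n) is O(log n)
B = log²(n) is O(log² n)
A = n³ is O(n³)
D = n⁴ is O(n⁴)

Therefore, the order from slowest to fastest is: C < B < A < D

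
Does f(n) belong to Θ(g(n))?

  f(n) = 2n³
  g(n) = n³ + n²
True

f(n) = 2n³ and g(n) = n³ + n² are both O(n³).
Since they have the same asymptotic growth rate, f(n) = Θ(g(n)) is true.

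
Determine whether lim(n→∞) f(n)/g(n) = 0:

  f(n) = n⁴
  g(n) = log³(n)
False

f(n) = n⁴ is O(n⁴), and g(n) = log³(n) is O(log³ n).
Since O(n⁴) grows faster than or equal to O(log³ n), f(n) = o(g(n)) is false.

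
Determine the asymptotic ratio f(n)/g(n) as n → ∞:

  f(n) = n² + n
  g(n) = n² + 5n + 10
1

Since n² + n and n² + 5n + 10 have the same growth rate (O(n²)),
the ratio converges to a constant: 1.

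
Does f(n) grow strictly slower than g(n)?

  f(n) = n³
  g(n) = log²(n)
False

f(n) = n³ is O(n³), and g(n) = log²(n) is O(log² n).
Since O(n³) grows faster than or equal to O(log² n), f(n) = o(g(n)) is false.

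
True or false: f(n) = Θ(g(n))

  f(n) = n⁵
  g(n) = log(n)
False

f(n) = n⁵ is O(n⁵), and g(n) = log(n) is O(log n).
Since they have different growth rates, f(n) = Θ(g(n)) is false.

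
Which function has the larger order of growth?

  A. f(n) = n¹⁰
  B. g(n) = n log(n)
A

f(n) = n¹⁰ is O(n¹⁰), while g(n) = n log(n) is O(n log n).
Since O(n¹⁰) grows faster than O(n log n), f(n) dominates.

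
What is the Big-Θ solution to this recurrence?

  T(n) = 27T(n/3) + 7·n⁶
Θ(n⁶)

Master Theorem: a = 27, b = 3, f(n) = 7·n⁶.
Compute the critical exponent d = log₃(27) = 3.
Compare f(n) = Θ(n⁶) against n^d:
  k = 6 > d = 3, so f(n) = Ω(n^(d+ε)) — Case 3.
  Regularity: a·(n/b)^6/n^6 = a/b^6 = 27/729 < 1 ✓.
  The top-level work dominates: T(n) = Θ(f(n)) = Θ(n⁶).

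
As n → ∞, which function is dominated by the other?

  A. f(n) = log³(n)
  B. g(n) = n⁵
A

f(n) = log³(n) is O(log³ n), while g(n) = n⁵ is O(n⁵).
Since O(log³ n) grows slower than O(n⁵), f(n) is dominated.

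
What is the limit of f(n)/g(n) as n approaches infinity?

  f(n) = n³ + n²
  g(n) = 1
∞

Since n³ + n² (O(n³)) grows faster than 1 (O(1)),
the ratio f(n)/g(n) → ∞ as n → ∞.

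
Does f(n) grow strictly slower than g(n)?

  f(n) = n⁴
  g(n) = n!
True

f(n) = n⁴ is O(n⁴), and g(n) = n! is O(n!).
Since O(n⁴) grows strictly slower than O(n!), f(n) = o(g(n)) is true.
This means lim(n→∞) f(n)/g(n) = 0.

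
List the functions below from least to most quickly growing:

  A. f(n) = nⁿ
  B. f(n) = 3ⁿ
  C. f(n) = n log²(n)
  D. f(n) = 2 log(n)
D < C < B < A

Comparing growth rates:
D = 2 log(n) is O(log n)
C = n log²(n) is O(n log² n)
B = 3ⁿ is O(3ⁿ)
A = nⁿ is O(nⁿ)

Therefore, the order from slowest to fastest is: D < C < B < A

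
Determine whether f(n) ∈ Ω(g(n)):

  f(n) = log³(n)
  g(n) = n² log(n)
False

f(n) = log³(n) is O(log³ n), and g(n) = n² log(n) is O(n² log n).
Since O(log³ n) grows slower than O(n² log n), f(n) = Ω(g(n)) is false.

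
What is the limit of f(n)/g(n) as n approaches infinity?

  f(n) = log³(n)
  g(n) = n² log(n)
0

Since log³(n) (O(log³ n)) grows slower than n² log(n) (O(n² log n)),
the ratio f(n)/g(n) → 0 as n → ∞.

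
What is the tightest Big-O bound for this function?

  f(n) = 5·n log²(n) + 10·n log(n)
O(n log² n)

The dominant term in 5·n log²(n) + 10·n log(n) is 5·n log²(n), which is Θ(n log² n).
Lower-order terms (10·n log(n)) are asymptotically negligible.
Constants are absorbed, so the tightest bound is O(n log² n).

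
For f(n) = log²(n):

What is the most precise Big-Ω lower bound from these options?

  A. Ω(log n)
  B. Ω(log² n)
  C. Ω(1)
B

f(n) = log²(n) is Ω(log² n).
All listed options are valid Big-Ω bounds (lower bounds),
but Ω(log² n) is the tightest (largest valid bound).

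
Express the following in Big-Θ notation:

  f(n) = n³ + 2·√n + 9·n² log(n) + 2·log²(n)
Θ(n³)

Order the terms by growth rate: 2·log²(n) ≺ 2·√n ≺ 9·n² log(n) ≺ n³.
The fastest-growing term n³ dominates as n → ∞; dropping its constant factor gives Θ(n³).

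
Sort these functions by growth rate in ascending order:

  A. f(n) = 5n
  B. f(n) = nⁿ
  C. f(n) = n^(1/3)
C < A < B

Comparing growth rates:
C = n^(1/3) is O(n^(1/3))
A = 5n is O(n)
B = nⁿ is O(nⁿ)

Therefore, the order from slowest to fastest is: C < A < B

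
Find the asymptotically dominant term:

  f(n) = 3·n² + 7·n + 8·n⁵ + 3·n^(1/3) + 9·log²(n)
8·n⁵

Looking at each term:
  - 3·n² is O(n²)
  - 7·n is O(n)
  - 8·n⁵ is O(n⁵)
  - 3·n^(1/3) is O(n^(1/3))
  - 9·log²(n) is O(log² n)

The term 8·n⁵ (O(n⁵)) grows fastest and dominates all others.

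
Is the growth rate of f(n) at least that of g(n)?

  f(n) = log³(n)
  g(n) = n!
False

f(n) = log³(n) is O(log³ n), and g(n) = n! is O(n!).
Since O(log³ n) grows slower than O(n!), f(n) = Ω(g(n)) is false.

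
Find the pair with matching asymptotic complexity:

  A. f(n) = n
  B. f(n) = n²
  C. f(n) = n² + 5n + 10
B and C

Examining each function:
  A. n is O(n)
  B. n² is O(n²)
  C. n² + 5n + 10 is O(n²)

Functions B and C both have the same complexity class.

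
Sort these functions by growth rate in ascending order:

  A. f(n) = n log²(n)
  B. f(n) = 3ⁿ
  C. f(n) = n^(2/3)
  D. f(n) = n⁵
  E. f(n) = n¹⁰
C < A < D < E < B

Comparing growth rates:
C = n^(2/3) is O(n^(2/3))
A = n log²(n) is O(n log² n)
D = n⁵ is O(n⁵)
E = n¹⁰ is O(n¹⁰)
B = 3ⁿ is O(3ⁿ)

Therefore, the order from slowest to fastest is: C < A < D < E < B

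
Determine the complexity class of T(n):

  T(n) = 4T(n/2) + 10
Θ(n²)

Master Theorem: a = 4, b = 2, f(n) = 10.
Compute the critical exponent d = log₂(4) = 2.
Compare f(n) = Θ(1) against n^d:
  k = 0 < d = 2, so f(n) = O(n^(d-ε)) — Case 1.
  The recursion cost dominates: T(n) = Θ(n^d) = Θ(n²).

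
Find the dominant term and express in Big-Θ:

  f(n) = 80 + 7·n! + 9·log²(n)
Θ(n!)

Order the terms by growth rate: 80 ≺ 9·log²(n) ≺ 7·n!.
The fastest-growing term 7·n! dominates as n → ∞; dropping its constant factor gives Θ(n!).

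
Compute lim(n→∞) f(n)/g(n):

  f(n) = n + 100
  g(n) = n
1

Since n + 100 and n have the same growth rate (O(n)),
the ratio converges to a constant: 1.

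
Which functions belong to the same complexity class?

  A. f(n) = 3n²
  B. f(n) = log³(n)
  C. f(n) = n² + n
A and C

Examining each function:
  A. 3n² is O(n²)
  B. log³(n) is O(log³ n)
  C. n² + n is O(n²)

Functions A and C both have the same complexity class.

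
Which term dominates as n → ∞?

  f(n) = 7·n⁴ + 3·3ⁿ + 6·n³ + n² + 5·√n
3·3ⁿ

Looking at each term:
  - 7·n⁴ is O(n⁴)
  - 3·3ⁿ is O(3ⁿ)
  - 6·n³ is O(n³)
  - n² is O(n²)
  - 5·√n is O(√n)

The term 3·3ⁿ (O(3ⁿ)) grows fastest and dominates all others.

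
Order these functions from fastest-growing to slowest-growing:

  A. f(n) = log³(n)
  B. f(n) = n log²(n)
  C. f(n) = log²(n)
B > A > C

Comparing growth rates:
B = n log²(n) is O(n log² n)
A = log³(n) is O(log³ n)
C = log²(n) is O(log² n)

Therefore, the order from fastest to slowest is: B > A > C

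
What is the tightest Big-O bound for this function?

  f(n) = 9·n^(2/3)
O(n^(2/3))

The dominant term in 9·n^(2/3) is 9·n^(2/3), which is Θ(n^(2/3)).
Constants are absorbed, so the tightest bound is O(n^(2/3)).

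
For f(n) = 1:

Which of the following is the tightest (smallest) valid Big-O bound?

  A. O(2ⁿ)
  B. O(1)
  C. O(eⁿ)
B

f(n) = 1 is O(1).
All listed options are valid Big-O bounds (upper bounds),
but O(1) is the tightest (smallest valid bound).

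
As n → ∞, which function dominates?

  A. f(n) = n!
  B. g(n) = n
A

f(n) = n! is O(n!), while g(n) = n is O(n).
Since O(n!) grows faster than O(n), f(n) dominates.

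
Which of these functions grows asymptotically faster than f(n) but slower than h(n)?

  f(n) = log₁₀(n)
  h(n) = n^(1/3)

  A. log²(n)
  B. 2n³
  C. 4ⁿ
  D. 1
A

We need g(n) with log₁₀(n) = o(g(n)) and g(n) = o(n^(1/3)), i.e. O(log n) ≺ g ≺ O(n^(1/3)).
Check each option:
  A. log²(n) — O(log² n) is strictly between O(log n) and O(n^(1/3)) ✓
  B. 2n³ — O(n³) does not grow strictly slower than h(n)
  C. 4ⁿ — O(4ⁿ) does not grow strictly slower than h(n)
  D. 1 — O(1) does not grow strictly faster than f(n)

Only option A (log²(n)) lies strictly between.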